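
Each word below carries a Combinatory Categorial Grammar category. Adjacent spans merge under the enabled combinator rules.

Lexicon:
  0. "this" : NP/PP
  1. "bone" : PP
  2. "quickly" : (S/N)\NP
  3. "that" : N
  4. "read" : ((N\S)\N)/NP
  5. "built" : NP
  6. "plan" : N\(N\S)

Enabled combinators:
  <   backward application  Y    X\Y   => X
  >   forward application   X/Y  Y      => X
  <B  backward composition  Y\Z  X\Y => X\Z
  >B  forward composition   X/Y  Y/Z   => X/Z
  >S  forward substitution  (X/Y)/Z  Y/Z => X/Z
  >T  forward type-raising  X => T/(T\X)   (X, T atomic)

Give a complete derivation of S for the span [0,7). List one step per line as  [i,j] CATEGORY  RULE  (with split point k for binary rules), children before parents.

[0,7] S   >
  [0,3] S/N   <
    [0,2] NP   >
      [0,1] "this" : NP/PP
      [1,2] "bone" : PP
    [2,3] "quickly" : (S/N)\NP
  [3,7] N   <
    [3,6] N\S   <
      [3,4] "that" : N
      [4,6] (N\S)\N   >
        [4,5] "read" : ((N\S)\N)/NP
        [5,6] "built" : NP
    [6,7] "plan" : N\(N\S)

[0,1] NP/PP  lex  "this"
[1,2] PP  lex  "bone"
[0,2] NP  >  k=1
[2,3] (S/N)\NP  lex  "quickly"
[0,3] S/N  <  k=2
[3,4] N  lex  "that"
[4,5] ((N\S)\N)/NP  lex  "read"
[5,6] NP  lex  "built"
[4,6] (N\S)\N  >  k=5
[3,6] N\S  <  k=4
[6,7] N\(N\S)  lex  "plan"
[3,7] N  <  k=6
[0,7] S  >  k=3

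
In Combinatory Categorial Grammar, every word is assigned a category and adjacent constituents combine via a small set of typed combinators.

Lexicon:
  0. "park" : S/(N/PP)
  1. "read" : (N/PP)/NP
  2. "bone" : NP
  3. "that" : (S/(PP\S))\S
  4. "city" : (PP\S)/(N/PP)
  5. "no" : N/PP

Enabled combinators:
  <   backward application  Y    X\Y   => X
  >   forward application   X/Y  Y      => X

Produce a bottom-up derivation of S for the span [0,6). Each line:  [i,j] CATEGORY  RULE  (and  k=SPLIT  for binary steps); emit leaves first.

[0,1] S/(N/PP)  lex  "park"
[1,2] (N/PP)/NP  lex  "read"
[2,3] NP  lex  "bone"
[1,3] N/PP  >  k=2
[0,3] S  >  k=1
[3,4] (S/(PP\S))\S  lex  "that"
[0,4] S/(PP\S)  <  k=3
[4,5] (PP\S)/(N/PP)  lex  "city"
[5,6] N/PP  lex  "no"
[4,6] PP\S  >  k=5
[0,6] S  >  k=4

[0,6] S   >
  [0,4] S/(PP\S)   <
    [0,3] S   >
      [0,1] "park" : S/(N/PP)
      [1,3] N/PP   >
        [1,2] "read" : (N/PP)/NP
        [2,3] "bone" : NP
    [3,4] "that" : (S/(PP\S))\S
  [4,6] PP\S   >
    [4,5] "city" : (PP\S)/(N/PP)
    [5,6] "no" : N/PP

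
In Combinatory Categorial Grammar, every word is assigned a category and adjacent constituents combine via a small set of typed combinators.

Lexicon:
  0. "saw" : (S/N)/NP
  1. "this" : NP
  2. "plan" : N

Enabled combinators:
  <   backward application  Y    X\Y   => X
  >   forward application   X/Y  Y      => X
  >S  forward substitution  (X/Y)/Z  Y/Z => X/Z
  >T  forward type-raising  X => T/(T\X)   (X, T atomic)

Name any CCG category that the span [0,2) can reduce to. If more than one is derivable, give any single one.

[0,3] S   >
  [0,2] S/N   >
    [0,1] "saw" : (S/N)/NP
    [1,2] "this" : NP
  [2,3] "plan" : N

S/N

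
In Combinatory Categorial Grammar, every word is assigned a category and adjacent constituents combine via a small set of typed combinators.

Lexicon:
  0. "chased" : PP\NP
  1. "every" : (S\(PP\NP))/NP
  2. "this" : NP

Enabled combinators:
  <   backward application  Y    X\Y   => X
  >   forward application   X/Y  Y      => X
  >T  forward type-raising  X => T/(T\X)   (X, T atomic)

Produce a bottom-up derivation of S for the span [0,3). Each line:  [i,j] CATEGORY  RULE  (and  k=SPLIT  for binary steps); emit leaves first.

[0,1] PP\NP  lex  "chased"
[1,2] (S\(PP\NP))/NP  lex  "every"
[2,3] NP  lex  "this"
[1,3] S\(PP\NP)  >  k=2
[0,3] S  <  k=1

[0,3] S   <
  [0,1] "chased" : PP\NP
  [1,3] S\(PP\NP)   >
    [1,2] "every" : (S\(PP\NP))/NP
    [2,3] "this" : NP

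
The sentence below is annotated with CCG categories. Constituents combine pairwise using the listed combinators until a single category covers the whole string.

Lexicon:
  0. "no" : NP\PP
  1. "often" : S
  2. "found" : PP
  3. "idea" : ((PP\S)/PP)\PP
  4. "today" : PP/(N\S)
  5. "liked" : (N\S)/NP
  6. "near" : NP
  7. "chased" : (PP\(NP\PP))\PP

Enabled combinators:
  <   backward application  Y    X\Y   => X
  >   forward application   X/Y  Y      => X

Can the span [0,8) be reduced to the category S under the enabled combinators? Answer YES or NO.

NO

NP\PP S PP ((PP\S)/PP)\PP PP/(N\S) (N\S)/NP NP (PP\(NP\PP))\PP
CKY chart[0,8] = {PP}; S ∉ chart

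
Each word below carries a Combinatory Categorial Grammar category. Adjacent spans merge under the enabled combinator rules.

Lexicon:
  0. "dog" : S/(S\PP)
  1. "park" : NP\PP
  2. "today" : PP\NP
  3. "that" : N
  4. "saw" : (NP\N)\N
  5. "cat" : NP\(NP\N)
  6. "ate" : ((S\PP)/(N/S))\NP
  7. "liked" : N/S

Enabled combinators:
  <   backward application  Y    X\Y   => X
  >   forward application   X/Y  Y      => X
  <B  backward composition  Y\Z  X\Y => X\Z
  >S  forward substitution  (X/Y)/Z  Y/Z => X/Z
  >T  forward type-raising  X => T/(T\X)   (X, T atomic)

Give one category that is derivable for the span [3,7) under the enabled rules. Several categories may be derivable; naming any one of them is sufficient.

(S\PP)/(N/S)

[0,8] S   >
  [0,1] "dog" : S/(S\PP)
  [1,8] S\PP   <B
    [1,2] "park" : NP\PP
    [2,8] S\NP   <B
      [2,3] "today" : PP\NP
      [3,8] S\PP   >
        [3,7] (S\PP)/(N/S)   <
          [3,6] NP   <
            [3,5] NP\N   <
              [3,4] "that" : N
              [4,5] "saw" : (NP\N)\N
            [5,6] "cat" : NP\(NP\N)
          [6,7] "ate" : ((S\PP)/(N/S))\NP
        [7,8] "liked" : N/S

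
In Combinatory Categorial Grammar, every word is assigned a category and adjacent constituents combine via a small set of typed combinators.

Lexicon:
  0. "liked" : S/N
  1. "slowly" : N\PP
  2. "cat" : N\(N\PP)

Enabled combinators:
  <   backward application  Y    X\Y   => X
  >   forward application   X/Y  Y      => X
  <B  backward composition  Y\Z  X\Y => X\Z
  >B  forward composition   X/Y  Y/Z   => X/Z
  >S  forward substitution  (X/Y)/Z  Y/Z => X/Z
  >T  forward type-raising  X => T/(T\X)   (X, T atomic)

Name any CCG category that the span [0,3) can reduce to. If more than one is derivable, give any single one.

[0,3] S   >
  [0,1] "liked" : S/N
  [1,3] N   <
    [1,2] "slowly" : N\PP
    [2,3] "cat" : N\(N\PP)

S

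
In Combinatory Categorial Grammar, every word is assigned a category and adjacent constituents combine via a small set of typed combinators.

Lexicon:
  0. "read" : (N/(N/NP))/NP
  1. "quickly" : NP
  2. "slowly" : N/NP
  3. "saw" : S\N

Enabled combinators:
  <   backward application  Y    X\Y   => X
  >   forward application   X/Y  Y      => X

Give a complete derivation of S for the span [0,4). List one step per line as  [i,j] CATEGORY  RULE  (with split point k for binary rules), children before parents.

[0,4] S   <
  [0,3] N   >
    [0,2] N/(N/NP)   >
      [0,1] "read" : (N/(N/NP))/NP
      [1,2] "quickly" : NP
    [2,3] "slowly" : N/NP
  [3,4] "saw" : S\N

[0,1] (N/(N/NP))/NP  lex  "read"
[1,2] NP  lex  "quickly"
[0,2] N/(N/NP)  >  k=1
[2,3] N/NP  lex  "slowly"
[0,3] N  >  k=2
[3,4] S\N  lex  "saw"
[0,4] S  <  k=3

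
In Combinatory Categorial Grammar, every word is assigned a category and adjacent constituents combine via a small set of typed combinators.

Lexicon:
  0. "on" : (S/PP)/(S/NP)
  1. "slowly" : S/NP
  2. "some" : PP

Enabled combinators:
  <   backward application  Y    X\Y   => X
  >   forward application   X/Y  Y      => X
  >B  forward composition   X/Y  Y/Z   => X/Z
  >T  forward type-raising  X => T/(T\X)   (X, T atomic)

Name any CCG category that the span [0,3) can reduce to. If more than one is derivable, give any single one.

[0,3] S   >
  [0,2] S/PP   >
    [0,1] "on" : (S/PP)/(S/NP)
    [1,2] "slowly" : S/NP
  [2,3] "some" : PP

S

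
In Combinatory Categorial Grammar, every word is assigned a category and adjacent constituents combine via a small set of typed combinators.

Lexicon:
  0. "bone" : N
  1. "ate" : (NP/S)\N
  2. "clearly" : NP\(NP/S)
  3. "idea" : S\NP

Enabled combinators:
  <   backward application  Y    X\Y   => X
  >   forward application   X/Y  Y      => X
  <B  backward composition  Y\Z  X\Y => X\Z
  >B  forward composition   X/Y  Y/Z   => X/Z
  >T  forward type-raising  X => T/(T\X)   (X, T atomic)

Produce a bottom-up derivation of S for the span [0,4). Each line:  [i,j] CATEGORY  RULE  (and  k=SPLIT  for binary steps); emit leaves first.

[0,4] S   <
  [0,1] "bone" : N
  [1,4] S\N   <B
    [1,3] NP\N   <B
      [1,2] "ate" : (NP/S)\N
      [2,3] "clearly" : NP\(NP/S)
    [3,4] "idea" : S\NP

[0,1] N  lex  "bone"
[1,2] (NP/S)\N  lex  "ate"
[2,3] NP\(NP/S)  lex  "clearly"
[1,3] NP\N  <B  k=2
[3,4] S\NP  lex  "idea"
[1,4] S\N  <B  k=3
[0,4] S  <  k=1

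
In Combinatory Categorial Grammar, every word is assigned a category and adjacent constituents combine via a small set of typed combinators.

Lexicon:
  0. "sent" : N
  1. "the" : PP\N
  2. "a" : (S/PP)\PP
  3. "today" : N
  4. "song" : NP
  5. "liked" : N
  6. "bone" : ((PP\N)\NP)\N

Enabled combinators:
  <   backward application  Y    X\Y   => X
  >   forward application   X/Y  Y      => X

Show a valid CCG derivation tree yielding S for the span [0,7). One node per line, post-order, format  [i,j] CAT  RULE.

[0,7] S   >
  [0,3] S/PP   <
    [0,2] PP   <
      [0,1] "sent" : N
      [1,2] "the" : PP\N
    [2,3] "a" : (S/PP)\PP
  [3,7] PP   <
    [3,4] "today" : N
    [4,7] PP\N   <
      [4,5] "song" : NP
      [5,7] (PP\N)\NP   <
        [5,6] "liked" : N
        [6,7] "bone" : ((PP\N)\NP)\N

[0,1] N  lex  "sent"
[1,2] PP\N  lex  "the"
[0,2] PP  <  k=1
[2,3] (S/PP)\PP  lex  "a"
[0,3] S/PP  <  k=2
[3,4] N  lex  "today"
[4,5] NP  lex  "song"
[5,6] N  lex  "liked"
[6,7] ((PP\N)\NP)\N  lex  "bone"
[5,7] (PP\N)\NP  <  k=6
[4,7] PP\N  <  k=5
[3,7] PP  <  k=4
[0,7] S  >  k=3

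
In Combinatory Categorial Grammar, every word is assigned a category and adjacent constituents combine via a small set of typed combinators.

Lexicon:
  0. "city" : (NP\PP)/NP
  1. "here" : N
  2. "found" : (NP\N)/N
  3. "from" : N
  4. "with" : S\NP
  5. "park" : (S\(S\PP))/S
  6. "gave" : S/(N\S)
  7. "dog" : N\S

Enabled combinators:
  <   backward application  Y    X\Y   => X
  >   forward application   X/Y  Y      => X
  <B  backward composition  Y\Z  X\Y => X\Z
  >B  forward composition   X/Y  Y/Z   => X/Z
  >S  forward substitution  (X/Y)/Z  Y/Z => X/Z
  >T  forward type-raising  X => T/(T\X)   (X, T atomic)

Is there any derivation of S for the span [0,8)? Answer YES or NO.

[0,8] S   <
  [0,5] S\PP   <B
    [0,4] NP\PP   >
      [0,1] "city" : (NP\PP)/NP
      [1,4] NP   <
        [1,2] "here" : N
        [2,4] NP\N   >
          [2,3] "found" : (NP\N)/N
          [3,4] "from" : N
    [4,5] "with" : S\NP
  [5,8] S\(S\PP)   >
    [5,6] "park" : (S\(S\PP))/S
    [6,8] S   >
      [6,7] "gave" : S/(N\S)
      [7,8] "dog" : N\S

YES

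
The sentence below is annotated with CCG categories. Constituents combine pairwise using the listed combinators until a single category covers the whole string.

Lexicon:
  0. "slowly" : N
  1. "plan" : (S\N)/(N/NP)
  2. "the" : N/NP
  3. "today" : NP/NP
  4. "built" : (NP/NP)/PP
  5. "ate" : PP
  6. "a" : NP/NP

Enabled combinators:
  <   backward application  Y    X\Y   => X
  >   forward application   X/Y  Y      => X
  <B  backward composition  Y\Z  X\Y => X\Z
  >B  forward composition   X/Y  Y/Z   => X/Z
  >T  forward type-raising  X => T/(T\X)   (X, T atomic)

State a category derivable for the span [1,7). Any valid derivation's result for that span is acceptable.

S\N

[0,7] S   <
  [0,1] "slowly" : N
  [1,7] S\N   >
    [1,2] "plan" : (S\N)/(N/NP)
    [2,7] N/NP   >B
      [2,6] N/NP   >B
        [2,4] N/NP   >B
          [2,3] "the" : N/NP
          [3,4] "today" : NP/NP
        [4,6] NP/NP   >
          [4,5] "built" : (NP/NP)/PP
          [5,6] "ate" : PP
      [6,7] "a" : NP/NP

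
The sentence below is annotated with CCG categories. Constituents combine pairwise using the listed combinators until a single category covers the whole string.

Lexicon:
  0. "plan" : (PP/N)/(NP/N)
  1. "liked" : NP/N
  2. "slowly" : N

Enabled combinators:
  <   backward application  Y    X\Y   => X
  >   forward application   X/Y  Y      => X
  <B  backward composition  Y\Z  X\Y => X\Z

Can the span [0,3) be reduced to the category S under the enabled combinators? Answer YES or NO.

NO

(PP/N)/(NP/N) NP/N N
CKY chart[0,3] = {PP}; S ∉ chart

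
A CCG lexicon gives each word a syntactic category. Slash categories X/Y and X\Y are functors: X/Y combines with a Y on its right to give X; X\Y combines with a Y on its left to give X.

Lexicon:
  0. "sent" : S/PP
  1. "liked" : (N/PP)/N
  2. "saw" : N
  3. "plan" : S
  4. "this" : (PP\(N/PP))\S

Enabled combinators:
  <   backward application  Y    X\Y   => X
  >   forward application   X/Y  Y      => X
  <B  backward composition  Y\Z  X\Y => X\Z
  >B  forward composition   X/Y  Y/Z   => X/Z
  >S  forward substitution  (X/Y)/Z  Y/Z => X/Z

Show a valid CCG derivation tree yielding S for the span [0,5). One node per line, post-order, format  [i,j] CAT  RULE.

[0,1] S/PP  lex  "sent"
[1,2] (N/PP)/N  lex  "liked"
[2,3] N  lex  "saw"
[1,3] N/PP  >  k=2
[3,4] S  lex  "plan"
[4,5] (PP\(N/PP))\S  lex  "this"
[3,5] PP\(N/PP)  <  k=4
[1,5] PP  <  k=3
[0,5] S  >  k=1

[0,5] S   >
  [0,1] "sent" : S/PP
  [1,5] PP   <
    [1,3] N/PP   >
      [1,2] "liked" : (N/PP)/N
      [2,3] "saw" : N
    [3,5] PP\(N/PP)   <
      [3,4] "plan" : S
      [4,5] "this" : (PP\(N/PP))\S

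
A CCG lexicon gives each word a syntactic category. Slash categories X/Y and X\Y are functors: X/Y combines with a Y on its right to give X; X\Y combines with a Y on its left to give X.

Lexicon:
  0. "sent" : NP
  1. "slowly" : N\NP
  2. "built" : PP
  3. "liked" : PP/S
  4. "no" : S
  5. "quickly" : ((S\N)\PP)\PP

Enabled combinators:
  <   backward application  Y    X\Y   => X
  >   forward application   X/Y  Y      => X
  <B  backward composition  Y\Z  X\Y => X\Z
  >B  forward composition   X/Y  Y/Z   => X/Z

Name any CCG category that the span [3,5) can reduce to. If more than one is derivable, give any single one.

[0,6] S   <
  [0,2] N   <
    [0,1] "sent" : NP
    [1,2] "slowly" : N\NP
  [2,6] S\N   <
    [2,3] "built" : PP
    [3,6] (S\N)\PP   <
      [3,5] PP   >
        [3,4] "liked" : PP/S
        [4,5] "no" : S
      [5,6] "quickly" : ((S\N)\PP)\PP

PP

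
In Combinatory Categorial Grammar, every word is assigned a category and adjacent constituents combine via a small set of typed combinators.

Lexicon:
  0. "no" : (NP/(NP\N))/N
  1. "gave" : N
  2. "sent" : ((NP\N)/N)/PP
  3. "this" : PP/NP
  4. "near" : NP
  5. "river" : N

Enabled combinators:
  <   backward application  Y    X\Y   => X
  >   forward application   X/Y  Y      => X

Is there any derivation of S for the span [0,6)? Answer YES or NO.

(NP/(NP\N))/N N ((NP\N)/N)/PP PP/NP NP N
CKY chart[0,6] = {NP}; S ∉ chart

NO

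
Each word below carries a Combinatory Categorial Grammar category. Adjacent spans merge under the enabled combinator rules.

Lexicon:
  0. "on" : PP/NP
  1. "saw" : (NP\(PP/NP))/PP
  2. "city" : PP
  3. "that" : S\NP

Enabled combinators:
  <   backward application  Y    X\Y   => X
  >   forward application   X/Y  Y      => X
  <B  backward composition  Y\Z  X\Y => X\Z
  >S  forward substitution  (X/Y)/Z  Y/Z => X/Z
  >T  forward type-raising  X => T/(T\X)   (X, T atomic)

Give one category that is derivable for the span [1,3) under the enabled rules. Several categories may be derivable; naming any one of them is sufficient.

[0,4] S   <
  [0,3] NP   <
    [0,1] "on" : PP/NP
    [1,3] NP\(PP/NP)   >
      [1,2] "saw" : (NP\(PP/NP))/PP
      [2,3] "city" : PP
  [3,4] "that" : S\NP

NP\(PP/NP)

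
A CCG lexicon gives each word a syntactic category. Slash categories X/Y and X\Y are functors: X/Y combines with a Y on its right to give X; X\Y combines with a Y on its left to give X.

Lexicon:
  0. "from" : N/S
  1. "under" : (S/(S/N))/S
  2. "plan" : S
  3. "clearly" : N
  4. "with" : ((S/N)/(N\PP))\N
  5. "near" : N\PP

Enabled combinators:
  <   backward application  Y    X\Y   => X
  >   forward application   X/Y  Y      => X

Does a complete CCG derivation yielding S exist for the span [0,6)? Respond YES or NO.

NO

N/S (S/(S/N))/S S N ((S/N)/(N\PP))\N N\PP
CKY chart[0,6] = {N}; S ∉ chart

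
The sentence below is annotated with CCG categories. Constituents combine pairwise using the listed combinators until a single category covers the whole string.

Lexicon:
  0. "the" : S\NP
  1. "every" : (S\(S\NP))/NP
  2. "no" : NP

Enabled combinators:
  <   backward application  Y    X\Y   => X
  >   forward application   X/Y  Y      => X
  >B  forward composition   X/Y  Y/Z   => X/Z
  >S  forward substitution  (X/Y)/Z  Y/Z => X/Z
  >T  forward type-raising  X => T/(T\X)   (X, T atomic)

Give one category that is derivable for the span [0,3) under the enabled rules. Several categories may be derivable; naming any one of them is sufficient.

S

[0,3] S   <
  [0,1] "the" : S\NP
  [1,3] S\(S\NP)   >
    [1,2] "every" : (S\(S\NP))/NP
    [2,3] "no" : NP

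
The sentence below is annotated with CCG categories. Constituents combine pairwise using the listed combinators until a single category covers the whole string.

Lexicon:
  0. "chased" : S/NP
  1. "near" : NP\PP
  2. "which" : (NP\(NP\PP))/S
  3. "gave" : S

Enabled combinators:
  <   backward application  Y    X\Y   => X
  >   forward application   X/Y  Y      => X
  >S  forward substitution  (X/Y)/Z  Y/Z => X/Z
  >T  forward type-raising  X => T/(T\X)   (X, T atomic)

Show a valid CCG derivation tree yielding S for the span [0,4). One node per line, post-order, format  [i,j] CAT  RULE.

[0,1] S/NP  lex  "chased"
[1,2] NP\PP  lex  "near"
[2,3] (NP\(NP\PP))/S  lex  "which"
[3,4] S  lex  "gave"
[2,4] NP\(NP\PP)  >  k=3
[1,4] NP  <  k=2
[0,4] S  >  k=1

[0,4] S   >
  [0,1] "chased" : S/NP
  [1,4] NP   <
    [1,2] "near" : NP\PP
    [2,4] NP\(NP\PP)   >
      [2,3] "which" : (NP\(NP\PP))/S
      [3,4] "gave" : S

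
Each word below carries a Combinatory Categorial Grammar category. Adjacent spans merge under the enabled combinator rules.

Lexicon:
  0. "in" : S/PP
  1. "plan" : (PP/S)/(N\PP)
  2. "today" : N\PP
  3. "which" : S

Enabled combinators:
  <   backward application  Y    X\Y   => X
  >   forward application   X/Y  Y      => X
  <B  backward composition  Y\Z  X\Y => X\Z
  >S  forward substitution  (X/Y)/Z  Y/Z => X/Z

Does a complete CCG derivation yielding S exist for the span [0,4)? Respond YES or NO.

YES

[0,4] S   >
  [0,1] "in" : S/PP
  [1,4] PP   >
    [1,3] PP/S   >
      [1,2] "plan" : (PP/S)/(N\PP)
      [2,3] "today" : N\PP
    [3,4] "which" : S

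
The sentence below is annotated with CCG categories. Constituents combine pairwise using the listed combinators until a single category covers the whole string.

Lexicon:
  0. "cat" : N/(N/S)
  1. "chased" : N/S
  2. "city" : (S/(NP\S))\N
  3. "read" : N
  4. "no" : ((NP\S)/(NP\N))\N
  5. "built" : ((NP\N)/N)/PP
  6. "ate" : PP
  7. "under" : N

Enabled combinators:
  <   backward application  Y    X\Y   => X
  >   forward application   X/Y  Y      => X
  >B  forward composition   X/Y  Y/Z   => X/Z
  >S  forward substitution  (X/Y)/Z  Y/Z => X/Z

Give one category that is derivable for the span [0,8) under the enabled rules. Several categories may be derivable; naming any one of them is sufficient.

S

[0,8] S   >
  [0,3] S/(NP\S)   <
    [0,2] N   >
      [0,1] "cat" : N/(N/S)
      [1,2] "chased" : N/S
    [2,3] "city" : (S/(NP\S))\N
  [3,8] NP\S   >
    [3,5] (NP\S)/(NP\N)   <
      [3,4] "read" : N
      [4,5] "no" : ((NP\S)/(NP\N))\N
    [5,8] NP\N   >
      [5,7] (NP\N)/N   >
        [5,6] "built" : ((NP\N)/N)/PP
        [6,7] "ate" : PP
      [7,8] "under" : N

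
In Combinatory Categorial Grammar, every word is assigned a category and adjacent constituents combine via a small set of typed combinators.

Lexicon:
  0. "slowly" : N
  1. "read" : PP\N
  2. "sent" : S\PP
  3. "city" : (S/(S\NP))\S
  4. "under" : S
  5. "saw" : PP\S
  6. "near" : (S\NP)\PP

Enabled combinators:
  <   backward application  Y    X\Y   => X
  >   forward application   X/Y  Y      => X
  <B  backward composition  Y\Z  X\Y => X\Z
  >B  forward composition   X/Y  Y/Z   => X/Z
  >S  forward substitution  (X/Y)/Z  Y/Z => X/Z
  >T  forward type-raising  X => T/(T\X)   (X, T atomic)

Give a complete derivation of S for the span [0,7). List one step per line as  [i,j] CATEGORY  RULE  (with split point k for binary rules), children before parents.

[0,7] S   >
  [0,4] S/(S\NP)   <
    [0,3] S   <
      [0,1] "slowly" : N
      [1,3] S\N   <B
        [1,2] "read" : PP\N
        [2,3] "sent" : S\PP
    [3,4] "city" : (S/(S\NP))\S
  [4,7] S\NP   <
    [4,6] PP   <
      [4,5] "under" : S
      [5,6] "saw" : PP\S
    [6,7] "near" : (S\NP)\PP

[0,1] N  lex  "slowly"
[1,2] PP\N  lex  "read"
[2,3] S\PP  lex  "sent"
[1,3] S\N  <B  k=2
[0,3] S  <  k=1
[3,4] (S/(S\NP))\S  lex  "city"
[0,4] S/(S\NP)  <  k=3
[4,5] S  lex  "under"
[5,6] PP\S  lex  "saw"
[4,6] PP  <  k=5
[6,7] (S\NP)\PP  lex  "near"
[4,7] S\NP  <  k=6
[0,7] S  >  k=4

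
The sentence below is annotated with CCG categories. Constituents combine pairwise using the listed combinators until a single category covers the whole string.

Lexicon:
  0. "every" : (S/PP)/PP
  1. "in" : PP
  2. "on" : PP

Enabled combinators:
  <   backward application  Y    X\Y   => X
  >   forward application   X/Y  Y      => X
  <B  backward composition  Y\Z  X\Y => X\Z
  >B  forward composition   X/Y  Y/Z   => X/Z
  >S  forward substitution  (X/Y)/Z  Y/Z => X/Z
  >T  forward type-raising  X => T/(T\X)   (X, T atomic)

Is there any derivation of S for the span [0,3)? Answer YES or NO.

YES

[0,3] S   >
  [0,2] S/PP   >
    [0,1] "every" : (S/PP)/PP
    [1,2] "in" : PP
  [2,3] "on" : PP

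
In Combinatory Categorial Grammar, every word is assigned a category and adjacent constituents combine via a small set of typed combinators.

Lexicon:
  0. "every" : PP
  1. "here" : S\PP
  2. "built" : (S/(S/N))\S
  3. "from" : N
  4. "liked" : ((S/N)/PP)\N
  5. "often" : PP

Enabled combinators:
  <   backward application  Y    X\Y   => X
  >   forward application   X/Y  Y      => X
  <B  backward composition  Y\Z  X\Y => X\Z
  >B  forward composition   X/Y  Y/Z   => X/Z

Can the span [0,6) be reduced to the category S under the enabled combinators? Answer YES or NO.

[0,6] S   >
  [0,3] S/(S/N)   <
    [0,2] S   <
      [0,1] "every" : PP
      [1,2] "here" : S\PP
    [2,3] "built" : (S/(S/N))\S
  [3,6] S/N   >
    [3,5] (S/N)/PP   <
      [3,4] "from" : N
      [4,5] "liked" : ((S/N)/PP)\N
    [5,6] "often" : PP

YES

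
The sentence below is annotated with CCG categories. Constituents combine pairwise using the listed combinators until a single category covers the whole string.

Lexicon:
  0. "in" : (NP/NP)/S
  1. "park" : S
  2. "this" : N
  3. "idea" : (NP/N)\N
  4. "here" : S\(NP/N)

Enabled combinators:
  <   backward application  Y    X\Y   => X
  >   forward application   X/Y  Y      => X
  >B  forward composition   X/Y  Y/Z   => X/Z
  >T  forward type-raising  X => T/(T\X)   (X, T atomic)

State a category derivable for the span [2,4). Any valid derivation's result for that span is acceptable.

NP/N

[0,5] S   <
  [0,4] NP/N   >B
    [0,2] NP/NP   >
      [0,1] "in" : (NP/NP)/S
      [1,2] "park" : S
    [2,4] NP/N   <
      [2,3] "this" : N
      [3,4] "idea" : (NP/N)\N
  [4,5] "here" : S\(NP/N)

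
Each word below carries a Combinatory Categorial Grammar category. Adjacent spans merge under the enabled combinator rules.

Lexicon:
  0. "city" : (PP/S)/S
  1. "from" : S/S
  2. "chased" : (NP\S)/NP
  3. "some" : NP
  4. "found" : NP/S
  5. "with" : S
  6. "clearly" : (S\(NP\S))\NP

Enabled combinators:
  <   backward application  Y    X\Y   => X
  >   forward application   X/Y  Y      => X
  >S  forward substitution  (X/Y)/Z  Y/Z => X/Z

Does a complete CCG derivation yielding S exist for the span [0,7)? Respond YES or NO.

NO

(PP/S)/S S/S (NP\S)/NP NP NP/S S (S\(NP\S))\NP
CKY chart[0,7] = {PP, PP/S}; S ∉ chart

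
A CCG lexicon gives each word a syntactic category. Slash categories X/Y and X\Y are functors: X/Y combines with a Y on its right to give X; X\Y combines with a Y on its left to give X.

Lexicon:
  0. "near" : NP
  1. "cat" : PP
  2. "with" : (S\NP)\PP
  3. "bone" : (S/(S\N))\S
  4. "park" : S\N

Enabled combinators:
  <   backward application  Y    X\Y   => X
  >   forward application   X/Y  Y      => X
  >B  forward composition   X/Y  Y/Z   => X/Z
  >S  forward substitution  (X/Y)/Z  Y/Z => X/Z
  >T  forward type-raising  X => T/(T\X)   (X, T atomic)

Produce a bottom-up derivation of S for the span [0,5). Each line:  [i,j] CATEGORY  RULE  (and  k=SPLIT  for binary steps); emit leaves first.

[0,5] S   >
  [0,4] S/(S\N)   <
    [0,3] S   >
      [0,1] S/(S\NP)   >T
        [0,1] "near" : NP
      [1,3] S\NP   <
        [1,2] "cat" : PP
        [2,3] "with" : (S\NP)\PP
    [3,4] "bone" : (S/(S\N))\S
  [4,5] "park" : S\N

[0,1] NP  lex  "near"
[0,1] S/(S\NP)  >T
[1,2] PP  lex  "cat"
[2,3] (S\NP)\PP  lex  "with"
[1,3] S\NP  <  k=2
[0,3] S  >  k=1
[3,4] (S/(S\N))\S  lex  "bone"
[0,4] S/(S\N)  <  k=3
[4,5] S\N  lex  "park"
[0,5] S  >  k=4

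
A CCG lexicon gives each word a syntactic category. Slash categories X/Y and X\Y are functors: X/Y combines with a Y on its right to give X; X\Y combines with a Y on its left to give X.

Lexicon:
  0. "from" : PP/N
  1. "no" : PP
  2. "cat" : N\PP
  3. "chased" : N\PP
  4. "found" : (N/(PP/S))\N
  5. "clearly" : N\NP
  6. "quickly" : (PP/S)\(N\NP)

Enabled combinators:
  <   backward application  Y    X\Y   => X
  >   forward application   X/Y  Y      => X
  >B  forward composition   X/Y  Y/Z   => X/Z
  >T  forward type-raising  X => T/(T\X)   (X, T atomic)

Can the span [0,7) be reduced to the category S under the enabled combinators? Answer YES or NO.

NO

PP/N PP N\PP N\PP (N/(PP/S))\N N\NP (PP/S)\(N\NP)
CKY chart[0,7] = {N, N/(N\N), NP/(NP\N), PP/(PP\N), S/(S\N)}; S ∉ chart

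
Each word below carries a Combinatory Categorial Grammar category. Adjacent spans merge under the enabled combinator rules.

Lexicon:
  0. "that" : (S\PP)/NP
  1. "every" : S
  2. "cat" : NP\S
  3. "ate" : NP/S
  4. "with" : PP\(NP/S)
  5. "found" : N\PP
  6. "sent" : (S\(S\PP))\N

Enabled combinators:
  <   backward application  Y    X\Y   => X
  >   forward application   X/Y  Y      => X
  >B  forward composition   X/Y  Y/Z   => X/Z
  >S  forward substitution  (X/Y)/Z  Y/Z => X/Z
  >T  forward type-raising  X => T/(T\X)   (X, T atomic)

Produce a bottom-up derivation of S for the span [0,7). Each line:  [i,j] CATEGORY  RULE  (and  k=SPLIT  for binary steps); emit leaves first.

[0,7] S   <
  [0,3] S\PP   >
    [0,1] "that" : (S\PP)/NP
    [1,3] NP   >
      [1,2] NP/(NP\S)   >T
        [1,2] "every" : S
      [2,3] "cat" : NP\S
  [3,7] S\(S\PP)   <
    [3,6] N   <
      [3,5] PP   <
        [3,4] "ate" : NP/S
        [4,5] "with" : PP\(NP/S)
      [5,6] "found" : N\PP
    [6,7] "sent" : (S\(S\PP))\N

[0,1] (S\PP)/NP  lex  "that"
[1,2] S  lex  "every"
[1,2] NP/(NP\S)  >T
[2,3] NP\S  lex  "cat"
[1,3] NP  >  k=2
[0,3] S\PP  >  k=1
[3,4] NP/S  lex  "ate"
[4,5] PP\(NP/S)  lex  "with"
[3,5] PP  <  k=4
[5,6] N\PP  lex  "found"
[3,6] N  <  k=5
[6,7] (S\(S\PP))\N  lex  "sent"
[3,7] S\(S\PP)  <  k=6
[0,7] S  <  k=3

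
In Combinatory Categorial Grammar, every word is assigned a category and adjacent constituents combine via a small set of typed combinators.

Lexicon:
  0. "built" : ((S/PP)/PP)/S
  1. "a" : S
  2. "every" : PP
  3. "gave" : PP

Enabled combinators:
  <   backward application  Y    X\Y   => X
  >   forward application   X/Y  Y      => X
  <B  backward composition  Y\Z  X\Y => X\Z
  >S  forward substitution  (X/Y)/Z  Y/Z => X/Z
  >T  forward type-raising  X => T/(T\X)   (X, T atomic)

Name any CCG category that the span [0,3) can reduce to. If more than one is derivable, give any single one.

S/PP

[0,4] S   >
  [0,3] S/PP   >
    [0,2] (S/PP)/PP   >
      [0,1] "built" : ((S/PP)/PP)/S
      [1,2] "a" : S
    [2,3] "every" : PP
  [3,4] "gave" : PP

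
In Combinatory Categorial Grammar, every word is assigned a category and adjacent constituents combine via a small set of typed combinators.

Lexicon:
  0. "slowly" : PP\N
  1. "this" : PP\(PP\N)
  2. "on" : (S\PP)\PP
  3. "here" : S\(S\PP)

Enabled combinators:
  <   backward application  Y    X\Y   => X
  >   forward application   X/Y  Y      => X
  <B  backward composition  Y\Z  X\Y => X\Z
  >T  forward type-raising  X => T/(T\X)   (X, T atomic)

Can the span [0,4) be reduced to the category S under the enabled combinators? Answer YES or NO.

YES

[0,4] S   <
  [0,3] S\PP   <
    [0,2] PP   <
      [0,1] "slowly" : PP\N
      [1,2] "this" : PP\(PP\N)
    [2,3] "on" : (S\PP)\PP
  [3,4] "here" : S\(S\PP)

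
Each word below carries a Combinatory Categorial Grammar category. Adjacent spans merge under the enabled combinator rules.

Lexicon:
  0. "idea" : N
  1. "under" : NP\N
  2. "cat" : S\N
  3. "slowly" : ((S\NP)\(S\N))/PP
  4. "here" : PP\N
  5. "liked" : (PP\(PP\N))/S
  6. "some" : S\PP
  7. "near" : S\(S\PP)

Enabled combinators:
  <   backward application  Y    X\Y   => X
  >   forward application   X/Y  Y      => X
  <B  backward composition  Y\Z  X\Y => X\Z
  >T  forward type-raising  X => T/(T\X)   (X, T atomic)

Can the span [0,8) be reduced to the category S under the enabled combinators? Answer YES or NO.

YES

[0,8] S   <
  [0,2] NP   <
    [0,1] "idea" : N
    [1,2] "under" : NP\N
  [2,8] S\NP   <
    [2,3] "cat" : S\N
    [3,8] (S\NP)\(S\N)   >
      [3,4] "slowly" : ((S\NP)\(S\N))/PP
      [4,8] PP   <
        [4,5] "here" : PP\N
        [5,8] PP\(PP\N)   >
          [5,6] "liked" : (PP\(PP\N))/S
          [6,8] S   <
            [6,7] "some" : S\PP
            [7,8] "near" : S\(S\PP)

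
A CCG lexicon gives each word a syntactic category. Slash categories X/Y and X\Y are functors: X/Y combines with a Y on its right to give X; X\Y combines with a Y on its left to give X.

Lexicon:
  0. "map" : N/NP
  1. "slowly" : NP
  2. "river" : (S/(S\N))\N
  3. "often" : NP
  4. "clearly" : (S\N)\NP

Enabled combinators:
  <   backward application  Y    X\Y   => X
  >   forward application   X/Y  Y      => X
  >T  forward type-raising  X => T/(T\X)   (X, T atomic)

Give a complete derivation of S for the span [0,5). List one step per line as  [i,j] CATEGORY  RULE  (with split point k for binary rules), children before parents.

[0,1] N/NP  lex  "map"
[1,2] NP  lex  "slowly"
[0,2] N  >  k=1
[2,3] (S/(S\N))\N  lex  "river"
[0,3] S/(S\N)  <  k=2
[3,4] NP  lex  "often"
[4,5] (S\N)\NP  lex  "clearly"
[3,5] S\N  <  k=4
[0,5] S  >  k=3

[0,5] S   >
  [0,3] S/(S\N)   <
    [0,2] N   >
      [0,1] "map" : N/NP
      [1,2] "slowly" : NP
    [2,3] "river" : (S/(S\N))\N
  [3,5] S\N   <
    [3,4] "often" : NP
    [4,5] "clearly" : (S\N)\NP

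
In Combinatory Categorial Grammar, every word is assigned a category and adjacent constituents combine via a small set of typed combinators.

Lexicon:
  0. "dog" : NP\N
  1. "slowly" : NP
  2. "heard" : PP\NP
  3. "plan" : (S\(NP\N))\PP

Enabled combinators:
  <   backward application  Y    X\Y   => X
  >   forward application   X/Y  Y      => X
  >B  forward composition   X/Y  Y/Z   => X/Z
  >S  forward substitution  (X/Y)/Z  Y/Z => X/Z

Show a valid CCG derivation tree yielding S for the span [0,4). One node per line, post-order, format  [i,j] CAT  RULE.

[0,4] S   <
  [0,1] "dog" : NP\N
  [1,4] S\(NP\N)   <
    [1,3] PP   <
      [1,2] "slowly" : NP
      [2,3] "heard" : PP\NP
    [3,4] "plan" : (S\(NP\N))\PP

[0,1] NP\N  lex  "dog"
[1,2] NP  lex  "slowly"
[2,3] PP\NP  lex  "heard"
[1,3] PP  <  k=2
[3,4] (S\(NP\N))\PP  lex  "plan"
[1,4] S\(NP\N)  <  k=3
[0,4] S  <  k=1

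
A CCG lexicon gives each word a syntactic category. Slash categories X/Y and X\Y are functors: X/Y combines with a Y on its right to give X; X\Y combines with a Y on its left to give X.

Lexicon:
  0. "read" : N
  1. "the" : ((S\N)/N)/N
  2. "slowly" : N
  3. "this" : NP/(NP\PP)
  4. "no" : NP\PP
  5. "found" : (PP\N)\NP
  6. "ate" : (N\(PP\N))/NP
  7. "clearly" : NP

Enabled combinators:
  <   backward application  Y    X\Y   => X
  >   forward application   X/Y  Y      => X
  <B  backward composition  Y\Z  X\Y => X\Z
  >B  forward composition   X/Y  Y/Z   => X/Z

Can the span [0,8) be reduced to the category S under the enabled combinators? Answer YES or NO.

[0,8] S   <
  [0,1] "read" : N
  [1,8] S\N   >
    [1,3] (S\N)/N   >
      [1,2] "the" : ((S\N)/N)/N
      [2,3] "slowly" : N
    [3,8] N   <
      [3,5] NP   >
        [3,4] "this" : NP/(NP\PP)
        [4,5] "no" : NP\PP
      [5,8] N\NP   <B
        [5,6] "found" : (PP\N)\NP
        [6,8] N\(PP\N)   >
          [6,7] "ate" : (N\(PP\N))/NP
          [7,8] "clearly" : NP

YES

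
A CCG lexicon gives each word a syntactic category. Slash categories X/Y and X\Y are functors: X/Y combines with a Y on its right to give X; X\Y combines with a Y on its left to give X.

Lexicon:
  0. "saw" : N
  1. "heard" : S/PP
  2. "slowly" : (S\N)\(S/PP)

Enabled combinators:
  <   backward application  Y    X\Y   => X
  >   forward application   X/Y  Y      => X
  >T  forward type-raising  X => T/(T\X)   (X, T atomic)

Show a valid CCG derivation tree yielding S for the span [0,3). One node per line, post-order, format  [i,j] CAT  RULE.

[0,1] N  lex  "saw"
[1,2] S/PP  lex  "heard"
[2,3] (S\N)\(S/PP)  lex  "slowly"
[1,3] S\N  <  k=2
[0,3] S  <  k=1

[0,3] S   <
  [0,1] "saw" : N
  [1,3] S\N   <
    [1,2] "heard" : S/PP
    [2,3] "slowly" : (S\N)\(S/PP)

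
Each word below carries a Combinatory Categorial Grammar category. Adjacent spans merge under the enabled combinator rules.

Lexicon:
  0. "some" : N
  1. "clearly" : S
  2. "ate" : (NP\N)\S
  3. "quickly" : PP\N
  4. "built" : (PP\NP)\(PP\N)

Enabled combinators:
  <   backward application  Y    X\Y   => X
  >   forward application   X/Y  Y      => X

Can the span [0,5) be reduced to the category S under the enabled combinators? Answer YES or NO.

N S (NP\N)\S PP\N (PP\NP)\(PP\N)
CKY chart[0,5] = {PP}; S ∉ chart

NO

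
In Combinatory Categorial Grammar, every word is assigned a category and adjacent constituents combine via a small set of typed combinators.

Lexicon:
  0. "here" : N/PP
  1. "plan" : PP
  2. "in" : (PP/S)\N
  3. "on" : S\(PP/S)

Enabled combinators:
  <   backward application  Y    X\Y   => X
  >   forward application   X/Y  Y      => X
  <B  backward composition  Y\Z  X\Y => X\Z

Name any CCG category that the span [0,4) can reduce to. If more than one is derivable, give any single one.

S

[0,4] S   <
  [0,2] N   >
    [0,1] "here" : N/PP
    [1,2] "plan" : PP
  [2,4] S\N   <B
    [2,3] "in" : (PP/S)\N
    [3,4] "on" : S\(PP/S)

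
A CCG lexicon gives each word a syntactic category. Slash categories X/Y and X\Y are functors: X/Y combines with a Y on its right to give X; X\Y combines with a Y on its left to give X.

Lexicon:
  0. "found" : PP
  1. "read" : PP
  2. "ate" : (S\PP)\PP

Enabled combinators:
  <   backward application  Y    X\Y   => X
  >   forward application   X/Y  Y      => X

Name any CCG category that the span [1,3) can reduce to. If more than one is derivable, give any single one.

[0,3] S   <
  [0,1] "found" : PP
  [1,3] S\PP   <
    [1,2] "read" : PP
    [2,3] "ate" : (S\PP)\PP

S\PP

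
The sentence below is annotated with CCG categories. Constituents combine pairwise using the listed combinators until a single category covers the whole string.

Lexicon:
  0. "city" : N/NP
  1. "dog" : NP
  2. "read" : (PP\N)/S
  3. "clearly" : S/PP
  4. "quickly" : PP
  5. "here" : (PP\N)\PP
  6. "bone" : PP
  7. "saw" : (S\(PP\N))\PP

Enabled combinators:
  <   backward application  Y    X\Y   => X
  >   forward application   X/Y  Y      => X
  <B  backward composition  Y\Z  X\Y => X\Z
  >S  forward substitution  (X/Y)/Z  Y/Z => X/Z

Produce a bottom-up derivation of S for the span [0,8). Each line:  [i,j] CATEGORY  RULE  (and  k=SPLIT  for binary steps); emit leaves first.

[0,1] N/NP  lex  "city"
[1,2] NP  lex  "dog"
[0,2] N  >  k=1
[2,3] (PP\N)/S  lex  "read"
[3,4] S/PP  lex  "clearly"
[4,5] PP  lex  "quickly"
[3,5] S  >  k=4
[2,5] PP\N  >  k=3
[5,6] (PP\N)\PP  lex  "here"
[6,7] PP  lex  "bone"
[7,8] (S\(PP\N))\PP  lex  "saw"
[6,8] S\(PP\N)  <  k=7
[5,8] S\PP  <B  k=6
[2,8] S\N  <B  k=5
[0,8] S  <  k=2

[0,8] S   <
  [0,2] N   >
    [0,1] "city" : N/NP
    [1,2] "dog" : NP
  [2,8] S\N   <B
    [2,5] PP\N   >
      [2,3] "read" : (PP\N)/S
      [3,5] S   >
        [3,4] "clearly" : S/PP
        [4,5] "quickly" : PP
    [5,8] S\PP   <B
      [5,6] "here" : (PP\N)\PP
      [6,8] S\(PP\N)   <
        [6,7] "bone" : PP
        [7,8] "saw" : (S\(PP\N))\PP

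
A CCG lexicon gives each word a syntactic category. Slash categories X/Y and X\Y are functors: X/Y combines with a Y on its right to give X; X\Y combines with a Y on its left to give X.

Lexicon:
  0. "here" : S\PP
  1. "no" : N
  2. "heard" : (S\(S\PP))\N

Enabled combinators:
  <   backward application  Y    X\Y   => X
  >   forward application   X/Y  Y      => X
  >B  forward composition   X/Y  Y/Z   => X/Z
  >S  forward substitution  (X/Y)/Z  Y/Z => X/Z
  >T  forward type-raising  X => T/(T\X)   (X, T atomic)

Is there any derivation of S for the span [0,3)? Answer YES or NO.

YES

[0,3] S   <
  [0,1] "here" : S\PP
  [1,3] S\(S\PP)   <
    [1,2] "no" : N
    [2,3] "heard" : (S\(S\PP))\N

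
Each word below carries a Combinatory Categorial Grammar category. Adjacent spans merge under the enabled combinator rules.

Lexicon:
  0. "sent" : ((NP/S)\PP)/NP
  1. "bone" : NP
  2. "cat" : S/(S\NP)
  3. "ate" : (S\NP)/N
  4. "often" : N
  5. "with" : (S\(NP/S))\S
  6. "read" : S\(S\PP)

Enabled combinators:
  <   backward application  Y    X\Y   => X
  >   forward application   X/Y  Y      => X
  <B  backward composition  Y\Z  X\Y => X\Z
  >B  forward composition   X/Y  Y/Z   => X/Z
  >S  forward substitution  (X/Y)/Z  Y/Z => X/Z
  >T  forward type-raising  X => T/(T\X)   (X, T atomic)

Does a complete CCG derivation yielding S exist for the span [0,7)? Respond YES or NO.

[0,7] S   <
  [0,6] S\PP   <B
    [0,2] (NP/S)\PP   >
      [0,1] "sent" : ((NP/S)\PP)/NP
      [1,2] "bone" : NP
    [2,6] S\(NP/S)   <
      [2,5] S   >
        [2,3] "cat" : S/(S\NP)
        [3,5] S\NP   >
          [3,4] "ate" : (S\NP)/N
          [4,5] "often" : N
      [5,6] "with" : (S\(NP/S))\S
  [6,7] "read" : S\(S\PP)

YES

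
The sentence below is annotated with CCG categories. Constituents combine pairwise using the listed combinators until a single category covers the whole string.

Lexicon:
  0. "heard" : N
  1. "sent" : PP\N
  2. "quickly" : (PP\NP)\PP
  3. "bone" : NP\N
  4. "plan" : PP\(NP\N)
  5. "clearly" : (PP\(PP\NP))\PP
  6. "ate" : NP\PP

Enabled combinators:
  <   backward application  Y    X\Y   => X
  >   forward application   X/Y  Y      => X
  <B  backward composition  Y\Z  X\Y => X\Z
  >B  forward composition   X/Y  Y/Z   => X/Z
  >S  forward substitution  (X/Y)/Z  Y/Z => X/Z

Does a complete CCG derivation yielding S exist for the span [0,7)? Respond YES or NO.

N PP\N (PP\NP)\PP NP\N PP\(NP\N) (PP\(PP\NP))\PP NP\PP
CKY chart[0,7] = {NP}; S ∉ chart

NO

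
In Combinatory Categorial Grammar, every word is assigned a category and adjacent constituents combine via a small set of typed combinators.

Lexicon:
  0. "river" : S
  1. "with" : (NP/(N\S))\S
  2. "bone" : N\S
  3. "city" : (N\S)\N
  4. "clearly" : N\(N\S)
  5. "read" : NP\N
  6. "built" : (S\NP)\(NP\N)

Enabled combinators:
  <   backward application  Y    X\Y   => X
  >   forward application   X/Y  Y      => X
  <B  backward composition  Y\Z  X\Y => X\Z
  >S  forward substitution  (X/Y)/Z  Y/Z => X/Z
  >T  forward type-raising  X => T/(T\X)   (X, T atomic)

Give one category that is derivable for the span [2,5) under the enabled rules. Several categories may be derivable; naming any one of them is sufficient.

N\S

[0,7] S   <
  [0,5] NP   >
    [0,2] NP/(N\S)   <
      [0,1] "river" : S
      [1,2] "with" : (NP/(N\S))\S
    [2,5] N\S   <B
      [2,3] "bone" : N\S
      [3,5] N\N   <B
        [3,4] "city" : (N\S)\N
        [4,5] "clearly" : N\(N\S)
  [5,7] S\NP   <
    [5,6] "read" : NP\N
    [6,7] "built" : (S\NP)\(NP\N)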